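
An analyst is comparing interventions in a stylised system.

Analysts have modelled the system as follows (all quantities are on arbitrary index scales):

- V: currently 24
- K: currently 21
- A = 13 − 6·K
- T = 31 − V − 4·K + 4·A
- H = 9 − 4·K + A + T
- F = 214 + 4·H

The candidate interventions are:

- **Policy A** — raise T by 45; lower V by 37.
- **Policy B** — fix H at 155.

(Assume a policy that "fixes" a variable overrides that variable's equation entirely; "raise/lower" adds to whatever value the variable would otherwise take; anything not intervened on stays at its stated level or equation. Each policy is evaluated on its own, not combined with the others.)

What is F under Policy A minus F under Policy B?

Policy A (T + 45, V − 37):
  V = 24 − 37 = -13
  K = 21
  A = 13 − 6·21 = -113
  T = 31 − (-13) − 4·21 + 4·(-113) (+45 from intervention) = -447
  H = 9 − 4·21 + (-113) + (-447) = -635
  F = 214 + 4·(-635) = -2326
Policy B (H := 155):
  V = 24
  K = 21
  A = 13 − 6·21 = -113
  T = 31 − 24 − 4·21 + 4·(-113) = -529
  H = 155
  F = 214 + 4·155 = 834
F: -2326 − 834 = -3160

-3160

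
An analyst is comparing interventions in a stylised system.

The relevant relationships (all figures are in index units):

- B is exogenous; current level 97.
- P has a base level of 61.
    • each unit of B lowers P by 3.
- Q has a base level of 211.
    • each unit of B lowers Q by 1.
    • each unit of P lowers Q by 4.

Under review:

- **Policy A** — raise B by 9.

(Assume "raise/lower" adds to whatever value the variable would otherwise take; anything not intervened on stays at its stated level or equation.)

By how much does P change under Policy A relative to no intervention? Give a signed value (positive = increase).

Baseline:
  B = 97
  P = 61 − 3·97 = -230
Policy A (B + 9):
  B = 97 + 9 = 106
  P = 61 − 3·106 = -257
Change in P: -257 − (-230) = -27

-27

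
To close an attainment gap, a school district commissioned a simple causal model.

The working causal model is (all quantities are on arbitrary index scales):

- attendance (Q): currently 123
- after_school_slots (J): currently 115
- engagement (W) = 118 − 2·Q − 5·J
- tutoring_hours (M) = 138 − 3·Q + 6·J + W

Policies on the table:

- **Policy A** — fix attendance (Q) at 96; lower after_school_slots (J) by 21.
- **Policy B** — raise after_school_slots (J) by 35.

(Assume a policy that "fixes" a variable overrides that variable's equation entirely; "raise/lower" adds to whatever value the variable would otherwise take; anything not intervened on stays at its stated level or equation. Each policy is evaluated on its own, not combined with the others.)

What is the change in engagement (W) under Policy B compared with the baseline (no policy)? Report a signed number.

Baseline:
  Q = 123
  J = 115
  W = 118 − 2·123 − 5·115 = -703
Policy B (J + 35):
  Q = 123
  J = 115 + 35 = 150
  W = 118 − 2·123 − 5·150 = -878
Change in W: -878 − (-703) = -175

-175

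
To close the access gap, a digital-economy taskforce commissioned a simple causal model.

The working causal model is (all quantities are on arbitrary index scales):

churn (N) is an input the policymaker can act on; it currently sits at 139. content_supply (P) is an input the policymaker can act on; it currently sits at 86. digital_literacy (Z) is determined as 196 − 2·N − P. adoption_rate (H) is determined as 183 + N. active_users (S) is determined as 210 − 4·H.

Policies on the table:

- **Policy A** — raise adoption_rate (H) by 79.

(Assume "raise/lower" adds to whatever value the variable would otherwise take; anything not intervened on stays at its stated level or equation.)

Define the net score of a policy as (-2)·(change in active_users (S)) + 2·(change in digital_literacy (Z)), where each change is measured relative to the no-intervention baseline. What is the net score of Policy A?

632

Baseline:
  N = 139
  P = 86
  Z = 196 − 2·139 − 86 = -168
  H = 183 + 139 = 322
  S = 210 − 4·322 = -1078
Policy A (H + 79):
  N = 139
  P = 86
  Z = 196 − 2·139 − 86 = -168
  H = 183 + 139 (+79 from intervention) = 401
  S = 210 − 4·401 = -1394
ΔS = -1394 − (-1078) = -316; ΔZ = -168 − (-168) = 0
Score = (-2)·(-316) + 2·0 = 632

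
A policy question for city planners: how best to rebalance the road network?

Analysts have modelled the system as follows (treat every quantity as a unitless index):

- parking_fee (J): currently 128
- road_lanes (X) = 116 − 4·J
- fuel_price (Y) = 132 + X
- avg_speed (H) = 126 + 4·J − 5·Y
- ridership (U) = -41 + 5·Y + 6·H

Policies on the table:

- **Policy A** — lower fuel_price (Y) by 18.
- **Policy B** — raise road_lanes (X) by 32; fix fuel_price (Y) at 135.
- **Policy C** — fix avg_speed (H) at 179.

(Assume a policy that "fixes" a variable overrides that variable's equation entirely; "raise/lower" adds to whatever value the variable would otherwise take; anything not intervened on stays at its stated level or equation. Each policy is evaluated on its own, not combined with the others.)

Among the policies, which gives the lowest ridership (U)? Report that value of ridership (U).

-287

Policy A (Y − 18):
  J = 128
  X = 116 − 4·128 = -396
  Y = 132 + (-396) (−18 from intervention) = -282
  H = 126 + 4·128 − 5·(-282) = 2048
  U = -41 + 5·(-282) + 6·2048 = 10837
Policy B (X + 32, Y := 135):
  J = 128
  X = 116 − 4·128 (+32 from intervention) = -364
  Y = 135
  H = 126 + 4·128 − 5·135 = -37
  U = -41 + 5·135 + 6·(-37) = 412
Policy C (H := 179):
  J = 128
  X = 116 − 4·128 = -396
  Y = 132 + (-396) = -264
  H = 179
  U = -41 + 5·(-264) + 6·179 = -287
Comparing — Policy A: U=10837, Policy B: U=412, Policy C: U=-287. Lowest is -287 (Policy C).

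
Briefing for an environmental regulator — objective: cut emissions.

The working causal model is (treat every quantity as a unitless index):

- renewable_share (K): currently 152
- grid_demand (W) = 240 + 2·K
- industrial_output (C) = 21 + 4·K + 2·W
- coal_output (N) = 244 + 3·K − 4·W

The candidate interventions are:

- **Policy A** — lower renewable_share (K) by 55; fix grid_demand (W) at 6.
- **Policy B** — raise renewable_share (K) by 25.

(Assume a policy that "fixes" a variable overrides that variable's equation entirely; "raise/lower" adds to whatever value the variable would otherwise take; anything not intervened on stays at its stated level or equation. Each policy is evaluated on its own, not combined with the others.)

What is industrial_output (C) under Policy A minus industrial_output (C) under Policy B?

Policy A (K − 55, W := 6):
  K = 152 − 55 = 97
  W = 6
  C = 21 + 4·97 + 2·6 = 421
Policy B (K + 25):
  K = 152 + 25 = 177
  W = 240 + 2·177 = 594
  C = 21 + 4·177 + 2·594 = 1917
C: 421 − 1917 = -1496

-1496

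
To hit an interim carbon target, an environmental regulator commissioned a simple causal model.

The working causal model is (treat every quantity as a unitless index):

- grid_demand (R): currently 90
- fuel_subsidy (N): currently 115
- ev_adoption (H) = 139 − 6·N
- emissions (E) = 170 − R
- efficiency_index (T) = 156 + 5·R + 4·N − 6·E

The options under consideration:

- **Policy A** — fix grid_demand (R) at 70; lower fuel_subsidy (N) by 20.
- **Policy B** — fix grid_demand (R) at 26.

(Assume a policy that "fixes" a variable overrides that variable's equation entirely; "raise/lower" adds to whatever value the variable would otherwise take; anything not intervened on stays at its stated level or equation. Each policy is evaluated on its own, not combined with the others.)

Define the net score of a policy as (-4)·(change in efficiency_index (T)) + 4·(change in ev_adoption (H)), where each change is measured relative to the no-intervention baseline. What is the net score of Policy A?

Baseline:
  R = 90
  N = 115
  H = 139 − 6·115 = -551
  E = 170 − 90 = 80
  T = 156 + 5·90 + 4·115 − 6·80 = 586
Policy A (R := 70, N − 20):
  R = 70
  N = 115 − 20 = 95
  H = 139 − 6·95 = -431
  E = 170 − 70 = 100
  T = 156 + 5·70 + 4·95 − 6·100 = 286
ΔT = 286 − 586 = -300; ΔH = -431 − (-551) = 120
Score = (-4)·(-300) + 4·120 = 1680

1680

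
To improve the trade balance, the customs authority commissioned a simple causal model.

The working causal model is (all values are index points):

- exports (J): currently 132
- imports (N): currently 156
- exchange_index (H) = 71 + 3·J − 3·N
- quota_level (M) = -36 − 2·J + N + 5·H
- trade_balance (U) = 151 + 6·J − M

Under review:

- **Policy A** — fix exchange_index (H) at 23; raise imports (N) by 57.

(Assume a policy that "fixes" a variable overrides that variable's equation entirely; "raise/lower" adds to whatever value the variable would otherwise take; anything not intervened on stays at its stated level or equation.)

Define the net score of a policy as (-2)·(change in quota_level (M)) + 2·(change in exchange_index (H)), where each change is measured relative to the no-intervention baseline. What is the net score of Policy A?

-306

Baseline:
  J = 132
  N = 156
  H = 71 + 3·132 − 3·156 = -1
  M = -36 − 2·132 + 156 + 5·(-1) = -149
Policy A (H := 23, N + 57):
  J = 132
  N = 156 + 57 = 213
  H = 23
  M = -36 − 2·132 + 213 + 5·23 = 28
ΔM = 28 − (-149) = 177; ΔH = 23 − (-1) = 24
Score = (-2)·177 + 2·24 = -306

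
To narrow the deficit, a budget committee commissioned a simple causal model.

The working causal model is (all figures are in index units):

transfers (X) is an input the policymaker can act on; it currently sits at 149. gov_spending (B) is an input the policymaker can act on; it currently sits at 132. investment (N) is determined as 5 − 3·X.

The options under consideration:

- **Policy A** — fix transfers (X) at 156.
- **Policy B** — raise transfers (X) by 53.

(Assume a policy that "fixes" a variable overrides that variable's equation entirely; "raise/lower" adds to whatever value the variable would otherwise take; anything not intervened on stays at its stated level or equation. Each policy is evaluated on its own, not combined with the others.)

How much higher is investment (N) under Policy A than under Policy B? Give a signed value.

Policy A (X := 156):
  X = 156
  N = 5 − 3·156 = -463
Policy B (X + 53):
  X = 149 + 53 = 202
  N = 5 − 3·202 = -601
N: -463 − (-601) = 138

138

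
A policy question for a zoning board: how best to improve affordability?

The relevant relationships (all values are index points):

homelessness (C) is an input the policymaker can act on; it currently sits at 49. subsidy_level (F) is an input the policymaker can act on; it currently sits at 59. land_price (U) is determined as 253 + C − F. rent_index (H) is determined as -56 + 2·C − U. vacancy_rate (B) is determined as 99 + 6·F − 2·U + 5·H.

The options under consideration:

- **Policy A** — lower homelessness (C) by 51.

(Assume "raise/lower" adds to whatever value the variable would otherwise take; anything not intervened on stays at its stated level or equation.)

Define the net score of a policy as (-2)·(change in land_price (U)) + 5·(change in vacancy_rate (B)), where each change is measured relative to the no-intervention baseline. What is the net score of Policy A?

Baseline:
  C = 49
  F = 59
  U = 253 + 49 − 59 = 243
  H = -56 + 2·49 − 243 = -201
  B = 99 + 6·59 − 2·243 + 5·(-201) = -1038
Policy A (C − 51):
  C = 49 − 51 = -2
  F = 59
  U = 253 + (-2) − 59 = 192
  H = -56 + 2·(-2) − 192 = -252
  B = 99 + 6·59 − 2·192 + 5·(-252) = -1191
ΔU = 192 − 243 = -51; ΔB = -1191 − (-1038) = -153
Score = (-2)·(-51) + 5·(-153) = -663

-663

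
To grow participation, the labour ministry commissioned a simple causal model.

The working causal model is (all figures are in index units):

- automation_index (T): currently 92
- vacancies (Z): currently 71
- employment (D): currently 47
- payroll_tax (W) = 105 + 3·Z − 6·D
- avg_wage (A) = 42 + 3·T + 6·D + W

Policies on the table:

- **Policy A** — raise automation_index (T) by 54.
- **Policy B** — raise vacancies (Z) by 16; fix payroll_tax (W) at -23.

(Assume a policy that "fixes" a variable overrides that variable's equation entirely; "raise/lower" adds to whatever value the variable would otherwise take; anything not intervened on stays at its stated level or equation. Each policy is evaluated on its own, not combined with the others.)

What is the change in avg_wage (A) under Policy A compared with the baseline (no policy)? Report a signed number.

162

Baseline:
  T = 92
  Z = 71
  D = 47
  W = 105 + 3·71 − 6·47 = 36
  A = 42 + 3·92 + 6·47 + 36 = 636
Policy A (T + 54):
  T = 92 + 54 = 146
  Z = 71
  D = 47
  W = 105 + 3·71 − 6·47 = 36
  A = 42 + 3·146 + 6·47 + 36 = 798
Change in A: 798 − 636 = 162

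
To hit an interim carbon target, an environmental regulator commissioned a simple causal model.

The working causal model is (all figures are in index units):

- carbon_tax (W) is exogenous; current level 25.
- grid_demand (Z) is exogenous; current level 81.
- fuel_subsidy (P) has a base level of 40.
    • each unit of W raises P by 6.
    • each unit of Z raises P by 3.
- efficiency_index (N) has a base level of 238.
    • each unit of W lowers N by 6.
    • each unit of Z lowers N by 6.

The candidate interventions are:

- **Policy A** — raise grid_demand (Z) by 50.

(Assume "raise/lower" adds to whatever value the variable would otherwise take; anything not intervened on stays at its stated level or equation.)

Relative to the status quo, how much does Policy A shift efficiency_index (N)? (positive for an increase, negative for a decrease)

Baseline:
  W = 25
  Z = 81
  N = 238 − 6·25 − 6·81 = -398
Policy A (Z + 50):
  W = 25
  Z = 81 + 50 = 131
  N = 238 − 6·25 − 6·131 = -698
Change in N: -698 − (-398) = -300

-300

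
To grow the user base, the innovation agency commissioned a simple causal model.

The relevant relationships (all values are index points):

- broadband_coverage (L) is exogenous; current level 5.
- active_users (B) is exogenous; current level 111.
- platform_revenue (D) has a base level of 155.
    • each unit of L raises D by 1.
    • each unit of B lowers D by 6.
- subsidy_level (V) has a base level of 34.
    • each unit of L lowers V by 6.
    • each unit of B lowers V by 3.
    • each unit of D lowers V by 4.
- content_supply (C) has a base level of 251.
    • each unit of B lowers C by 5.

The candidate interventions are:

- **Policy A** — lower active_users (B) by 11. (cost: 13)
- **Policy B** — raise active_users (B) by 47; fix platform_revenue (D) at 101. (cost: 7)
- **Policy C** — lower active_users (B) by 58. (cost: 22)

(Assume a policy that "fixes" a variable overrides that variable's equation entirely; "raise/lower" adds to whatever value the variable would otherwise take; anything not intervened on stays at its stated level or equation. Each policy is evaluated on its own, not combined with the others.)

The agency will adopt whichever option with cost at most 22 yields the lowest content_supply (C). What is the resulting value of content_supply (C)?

-539

Policy A (B − 11):
  B = 111 − 11 = 100
  C = 251 − 5·100 = -249
Policy B (B + 47, D := 101):
  B = 111 + 47 = 158
  C = 251 − 5·158 = -539
Policy C (B − 58):
  B = 111 − 58 = 53
  C = 251 − 5·53 = -14
Comparing — Policy A: C=-249, Policy B: C=-539, Policy C: C=-14. Lowest is -539 (Policy B).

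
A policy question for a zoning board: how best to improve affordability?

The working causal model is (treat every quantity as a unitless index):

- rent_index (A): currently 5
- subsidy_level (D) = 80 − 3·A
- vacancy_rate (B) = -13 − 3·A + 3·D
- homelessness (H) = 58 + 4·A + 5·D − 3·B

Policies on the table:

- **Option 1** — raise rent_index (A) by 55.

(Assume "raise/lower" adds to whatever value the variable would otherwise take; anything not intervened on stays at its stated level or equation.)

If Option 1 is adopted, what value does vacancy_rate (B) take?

Option 1 (A + 55):
  A = 5 + 55 = 60
  D = 80 − 3·60 = -100
  B = -13 − 3·60 + 3·(-100) = -493

-493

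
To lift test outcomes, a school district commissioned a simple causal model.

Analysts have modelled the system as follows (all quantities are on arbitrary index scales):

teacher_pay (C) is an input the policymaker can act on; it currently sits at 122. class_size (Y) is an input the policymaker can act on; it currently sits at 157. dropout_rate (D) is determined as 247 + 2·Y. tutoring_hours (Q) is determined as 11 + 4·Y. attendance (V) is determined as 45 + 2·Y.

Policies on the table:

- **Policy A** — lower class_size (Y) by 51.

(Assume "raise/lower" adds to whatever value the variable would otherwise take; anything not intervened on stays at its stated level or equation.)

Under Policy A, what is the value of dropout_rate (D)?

459

Policy A (Y − 51):
  Y = 157 − 51 = 106
  D = 247 + 2·106 = 459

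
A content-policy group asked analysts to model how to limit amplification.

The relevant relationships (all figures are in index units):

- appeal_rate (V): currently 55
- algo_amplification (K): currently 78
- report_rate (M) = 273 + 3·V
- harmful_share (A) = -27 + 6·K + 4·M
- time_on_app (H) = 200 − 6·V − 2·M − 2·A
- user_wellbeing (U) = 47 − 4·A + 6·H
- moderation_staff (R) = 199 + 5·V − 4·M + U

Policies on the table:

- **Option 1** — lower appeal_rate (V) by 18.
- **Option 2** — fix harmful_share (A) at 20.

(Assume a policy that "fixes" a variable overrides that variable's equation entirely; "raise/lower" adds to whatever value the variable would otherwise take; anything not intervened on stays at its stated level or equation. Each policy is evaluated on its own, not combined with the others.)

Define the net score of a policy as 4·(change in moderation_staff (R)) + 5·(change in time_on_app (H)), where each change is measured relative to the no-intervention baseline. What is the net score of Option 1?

22752

Baseline:
  V = 55
  K = 78
  M = 273 + 3·55 = 438
  A = -27 + 6·78 + 4·438 = 2193
  H = 200 − 6·55 − 2·438 − 2·2193 = -5392
  U = 47 − 4·2193 + 6·(-5392) = -41077
  R = 199 + 5·55 − 4·438 + (-41077) = -42355
Option 1 (V − 18):
  V = 55 − 18 = 37
  K = 78
  M = 273 + 3·37 = 384
  A = -27 + 6·78 + 4·384 = 1977
  H = 200 − 6·37 − 2·384 − 2·1977 = -4744
  U = 47 − 4·1977 + 6·(-4744) = -36325
  R = 199 + 5·37 − 4·384 + (-36325) = -37477
ΔR = -37477 − (-42355) = 4878; ΔH = -4744 − (-5392) = 648
Score = 4·4878 + 5·648 = 22752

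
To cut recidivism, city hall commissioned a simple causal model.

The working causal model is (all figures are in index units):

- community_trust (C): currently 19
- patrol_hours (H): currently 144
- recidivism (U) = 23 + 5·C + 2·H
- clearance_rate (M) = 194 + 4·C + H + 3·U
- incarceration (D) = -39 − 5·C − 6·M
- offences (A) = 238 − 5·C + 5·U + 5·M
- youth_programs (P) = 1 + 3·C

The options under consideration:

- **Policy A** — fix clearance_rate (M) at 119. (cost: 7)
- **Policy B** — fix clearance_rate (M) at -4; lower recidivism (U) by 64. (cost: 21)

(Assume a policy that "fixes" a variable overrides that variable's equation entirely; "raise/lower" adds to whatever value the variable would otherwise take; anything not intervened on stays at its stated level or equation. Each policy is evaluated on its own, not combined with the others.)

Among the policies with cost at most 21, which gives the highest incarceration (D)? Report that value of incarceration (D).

Policy A (M := 119):
  C = 19
  H = 144
  U = 23 + 5·19 + 2·144 = 406
  M = 119
  D = -39 − 5·19 − 6·119 = -848
Policy B (M := -4, U − 64):
  C = 19
  H = 144
  U = 23 + 5·19 + 2·144 (−64 from intervention) = 342
  M = -4
  D = -39 − 5·19 − 6·(-4) = -110
Comparing — Policy A: D=-848, Policy B: D=-110. Highest is -110 (Policy B).

-110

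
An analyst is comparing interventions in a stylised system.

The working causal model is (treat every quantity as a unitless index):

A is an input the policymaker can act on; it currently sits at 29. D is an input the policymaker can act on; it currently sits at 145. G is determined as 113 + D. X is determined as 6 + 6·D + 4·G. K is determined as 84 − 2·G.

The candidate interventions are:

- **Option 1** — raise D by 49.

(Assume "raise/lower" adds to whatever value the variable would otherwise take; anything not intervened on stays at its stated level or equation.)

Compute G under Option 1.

Option 1 (D + 49):
  D = 145 + 49 = 194
  G = 113 + 194 = 307

307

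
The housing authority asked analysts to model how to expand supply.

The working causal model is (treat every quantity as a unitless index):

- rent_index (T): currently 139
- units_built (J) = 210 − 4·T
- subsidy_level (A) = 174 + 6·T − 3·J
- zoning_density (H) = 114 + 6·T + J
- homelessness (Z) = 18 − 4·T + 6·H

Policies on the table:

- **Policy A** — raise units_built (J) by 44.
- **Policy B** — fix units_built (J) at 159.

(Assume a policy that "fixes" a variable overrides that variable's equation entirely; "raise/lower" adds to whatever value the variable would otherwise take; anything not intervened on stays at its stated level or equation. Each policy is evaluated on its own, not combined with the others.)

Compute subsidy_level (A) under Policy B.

531

Policy B (J := 159):
  T = 139
  J = 159
  A = 174 + 6·139 − 3·159 = 531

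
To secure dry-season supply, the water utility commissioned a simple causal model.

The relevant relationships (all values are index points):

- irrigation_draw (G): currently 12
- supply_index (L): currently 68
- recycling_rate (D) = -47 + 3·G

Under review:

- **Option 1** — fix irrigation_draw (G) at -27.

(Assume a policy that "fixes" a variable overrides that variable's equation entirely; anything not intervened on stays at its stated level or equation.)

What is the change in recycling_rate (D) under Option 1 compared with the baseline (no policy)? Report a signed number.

Baseline:
  G = 12
  D = -47 + 3·12 = -11
Option 1 (G := -27):
  G = -27
  D = -47 + 3·(-27) = -128
Change in D: -128 − (-11) = -117

-117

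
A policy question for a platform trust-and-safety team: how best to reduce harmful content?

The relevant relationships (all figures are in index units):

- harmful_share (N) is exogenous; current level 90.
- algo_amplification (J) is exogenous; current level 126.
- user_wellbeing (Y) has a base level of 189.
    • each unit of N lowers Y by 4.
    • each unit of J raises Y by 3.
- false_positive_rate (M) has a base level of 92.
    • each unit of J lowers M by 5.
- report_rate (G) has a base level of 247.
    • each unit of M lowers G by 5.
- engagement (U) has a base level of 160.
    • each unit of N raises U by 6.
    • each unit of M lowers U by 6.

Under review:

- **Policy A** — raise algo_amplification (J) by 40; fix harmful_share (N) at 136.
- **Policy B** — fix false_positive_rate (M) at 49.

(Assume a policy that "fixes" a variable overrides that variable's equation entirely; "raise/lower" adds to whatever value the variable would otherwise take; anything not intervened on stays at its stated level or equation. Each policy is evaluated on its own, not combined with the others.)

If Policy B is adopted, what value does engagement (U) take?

Policy B (M := 49):
  N = 90
  J = 126
  M = 49
  U = 160 + 6·90 − 6·49 = 406

406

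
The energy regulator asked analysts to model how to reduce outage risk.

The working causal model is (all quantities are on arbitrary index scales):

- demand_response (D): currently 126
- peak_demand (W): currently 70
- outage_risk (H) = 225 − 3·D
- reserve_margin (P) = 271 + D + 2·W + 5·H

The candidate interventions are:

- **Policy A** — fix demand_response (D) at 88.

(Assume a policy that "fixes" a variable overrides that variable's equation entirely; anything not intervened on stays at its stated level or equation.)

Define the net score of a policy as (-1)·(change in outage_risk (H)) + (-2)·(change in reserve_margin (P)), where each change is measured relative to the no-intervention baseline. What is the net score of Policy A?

-1178

Baseline:
  D = 126
  W = 70
  H = 225 − 3·126 = -153
  P = 271 + 126 + 2·70 + 5·(-153) = -228
Policy A (D := 88):
  D = 88
  W = 70
  H = 225 − 3·88 = -39
  P = 271 + 88 + 2·70 + 5·(-39) = 304
ΔH = -39 − (-153) = 114; ΔP = 304 − (-228) = 532
Score = (-1)·114 + (-2)·532 = -1178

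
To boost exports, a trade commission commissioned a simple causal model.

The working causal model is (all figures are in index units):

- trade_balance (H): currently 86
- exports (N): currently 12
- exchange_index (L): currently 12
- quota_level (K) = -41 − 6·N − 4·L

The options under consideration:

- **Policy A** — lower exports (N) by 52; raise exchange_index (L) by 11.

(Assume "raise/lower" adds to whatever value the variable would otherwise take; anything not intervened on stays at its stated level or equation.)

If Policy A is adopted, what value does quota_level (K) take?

107

Policy A (N − 52, L + 11):
  N = 12 − 52 = -40
  L = 12 + 11 = 23
  K = -41 − 6·(-40) − 4·23 = 107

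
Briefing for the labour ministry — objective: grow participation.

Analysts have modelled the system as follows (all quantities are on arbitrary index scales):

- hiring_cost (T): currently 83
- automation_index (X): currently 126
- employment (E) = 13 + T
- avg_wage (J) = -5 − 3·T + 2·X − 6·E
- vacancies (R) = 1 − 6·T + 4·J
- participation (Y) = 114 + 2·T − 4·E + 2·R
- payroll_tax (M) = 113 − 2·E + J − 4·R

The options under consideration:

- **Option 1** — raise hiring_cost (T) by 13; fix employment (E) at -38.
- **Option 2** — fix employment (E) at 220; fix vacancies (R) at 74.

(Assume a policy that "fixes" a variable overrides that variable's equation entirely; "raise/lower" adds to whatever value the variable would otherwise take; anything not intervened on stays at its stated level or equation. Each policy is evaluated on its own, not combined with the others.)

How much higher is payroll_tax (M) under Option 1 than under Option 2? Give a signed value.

Option 1 (T + 13, E := -38):
  T = 83 + 13 = 96
  X = 126
  E = -38
  J = -5 − 3·96 + 2·126 − 6·(-38) = 187
  R = 1 − 6·96 + 4·187 = 173
  M = 113 − 2·(-38) + 187 − 4·173 = -316
Option 2 (E := 220, R := 74):
  T = 83
  X = 126
  E = 220
  J = -5 − 3·83 + 2·126 − 6·220 = -1322
  R = 74
  M = 113 − 2·220 + (-1322) − 4·74 = -1945
M: -316 − (-1945) = 1629

1629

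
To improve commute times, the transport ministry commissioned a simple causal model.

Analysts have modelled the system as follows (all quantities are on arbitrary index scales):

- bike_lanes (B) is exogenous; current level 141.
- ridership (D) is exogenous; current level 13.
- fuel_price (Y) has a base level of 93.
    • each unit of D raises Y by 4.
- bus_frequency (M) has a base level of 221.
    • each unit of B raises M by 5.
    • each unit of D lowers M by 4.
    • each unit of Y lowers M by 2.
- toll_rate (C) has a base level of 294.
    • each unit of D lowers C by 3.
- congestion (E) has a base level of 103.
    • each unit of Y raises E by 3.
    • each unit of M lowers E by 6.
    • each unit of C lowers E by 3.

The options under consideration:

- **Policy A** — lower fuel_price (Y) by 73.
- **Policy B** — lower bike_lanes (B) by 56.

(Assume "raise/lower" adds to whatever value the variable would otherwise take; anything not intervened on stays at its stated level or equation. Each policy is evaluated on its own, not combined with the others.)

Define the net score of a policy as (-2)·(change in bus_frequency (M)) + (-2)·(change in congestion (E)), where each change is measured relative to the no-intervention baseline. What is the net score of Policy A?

Baseline:
  B = 141
  D = 13
  Y = 93 + 4·13 = 145
  M = 221 + 5·141 − 4·13 − 2·145 = 584
  C = 294 − 3·13 = 255
  E = 103 + 3·145 − 6·584 − 3·255 = -3731
Policy A (Y − 73):
  B = 141
  D = 13
  Y = 93 + 4·13 (−73 from intervention) = 72
  M = 221 + 5·141 − 4·13 − 2·72 = 730
  C = 294 − 3·13 = 255
  E = 103 + 3·72 − 6·730 − 3·255 = -4826
ΔM = 730 − 584 = 146; ΔE = -4826 − (-3731) = -1095
Score = (-2)·146 + (-2)·(-1095) = 1898

1898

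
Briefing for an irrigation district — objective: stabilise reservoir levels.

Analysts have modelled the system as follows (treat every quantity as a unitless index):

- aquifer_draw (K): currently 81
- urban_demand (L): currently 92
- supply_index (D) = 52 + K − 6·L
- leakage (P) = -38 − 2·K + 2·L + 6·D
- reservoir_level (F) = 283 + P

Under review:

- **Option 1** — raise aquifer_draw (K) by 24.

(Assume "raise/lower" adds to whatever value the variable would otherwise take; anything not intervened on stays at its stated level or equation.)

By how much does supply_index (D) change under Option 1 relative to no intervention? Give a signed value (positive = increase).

24

Baseline:
  K = 81
  L = 92
  D = 52 + 81 − 6·92 = -419
Option 1 (K + 24):
  K = 81 + 24 = 105
  L = 92
  D = 52 + 105 − 6·92 = -395
Change in D: -395 − (-419) = 24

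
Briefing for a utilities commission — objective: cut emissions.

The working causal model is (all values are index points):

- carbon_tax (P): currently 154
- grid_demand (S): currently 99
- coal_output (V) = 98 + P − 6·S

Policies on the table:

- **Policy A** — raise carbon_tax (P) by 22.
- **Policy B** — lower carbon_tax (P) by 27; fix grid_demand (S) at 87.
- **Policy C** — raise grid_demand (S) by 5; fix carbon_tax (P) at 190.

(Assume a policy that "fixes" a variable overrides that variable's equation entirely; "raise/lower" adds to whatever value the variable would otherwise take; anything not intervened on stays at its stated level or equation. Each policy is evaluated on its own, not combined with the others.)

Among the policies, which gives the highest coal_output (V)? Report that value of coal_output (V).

-297

Policy A (P + 22):
  P = 154 + 22 = 176
  S = 99
  V = 98 + 176 − 6·99 = -320
Policy B (P − 27, S := 87):
  P = 154 − 27 = 127
  S = 87
  V = 98 + 127 − 6·87 = -297
Policy C (S + 5, P := 190):
  P = 190
  S = 99 + 5 = 104
  V = 98 + 190 − 6·104 = -336
Comparing — Policy A: V=-320, Policy B: V=-297, Policy C: V=-336. Highest is -297 (Policy B).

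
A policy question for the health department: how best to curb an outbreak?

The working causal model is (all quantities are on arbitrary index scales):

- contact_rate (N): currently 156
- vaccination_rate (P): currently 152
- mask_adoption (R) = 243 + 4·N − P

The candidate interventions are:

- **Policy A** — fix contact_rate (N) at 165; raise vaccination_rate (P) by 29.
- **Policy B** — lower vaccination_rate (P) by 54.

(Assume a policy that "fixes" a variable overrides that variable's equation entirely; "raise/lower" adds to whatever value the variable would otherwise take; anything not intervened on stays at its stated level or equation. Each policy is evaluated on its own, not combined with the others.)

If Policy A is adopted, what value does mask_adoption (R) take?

722

Policy A (N := 165, P + 29):
  N = 165
  P = 152 + 29 = 181
  R = 243 + 4·165 − 181 = 722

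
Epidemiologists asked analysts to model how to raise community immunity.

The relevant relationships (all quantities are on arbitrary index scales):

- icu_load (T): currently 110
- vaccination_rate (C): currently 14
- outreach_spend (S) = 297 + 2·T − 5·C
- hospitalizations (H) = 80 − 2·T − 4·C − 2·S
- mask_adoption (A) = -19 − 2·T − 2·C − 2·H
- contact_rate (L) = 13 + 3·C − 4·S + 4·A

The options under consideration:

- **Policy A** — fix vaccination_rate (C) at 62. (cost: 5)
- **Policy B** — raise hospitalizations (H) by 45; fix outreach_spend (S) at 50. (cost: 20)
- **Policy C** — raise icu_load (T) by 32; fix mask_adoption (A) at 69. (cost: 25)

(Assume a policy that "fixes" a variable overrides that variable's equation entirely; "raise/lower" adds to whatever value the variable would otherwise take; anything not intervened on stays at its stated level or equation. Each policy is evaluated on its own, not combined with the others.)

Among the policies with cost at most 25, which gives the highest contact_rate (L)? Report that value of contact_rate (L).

Policy A (C := 62):
  T = 110
  C = 62
  S = 297 + 2·110 − 5·62 = 207
  H = 80 − 2·110 − 4·62 − 2·207 = -802
  A = -19 − 2·110 − 2·62 − 2·(-802) = 1241
  L = 13 + 3·62 − 4·207 + 4·1241 = 4335
Policy B (H + 45, S := 50):
  T = 110
  C = 14
  S = 50
  H = 80 − 2·110 − 4·14 − 2·50 (+45 from intervention) = -251
  A = -19 − 2·110 − 2·14 − 2·(-251) = 235
  L = 13 + 3·14 − 4·50 + 4·235 = 795
Policy C (T + 32, A := 69):
  T = 110 + 32 = 142
  C = 14
  S = 297 + 2·142 − 5·14 = 511
  H = 80 − 2·142 − 4·14 − 2·511 = -1282
  A = 69
  L = 13 + 3·14 − 4·511 + 4·69 = -1713
Comparing — Policy A: L=4335, Policy B: L=795, Policy C: L=-1713. Highest is 4335 (Policy A).

4335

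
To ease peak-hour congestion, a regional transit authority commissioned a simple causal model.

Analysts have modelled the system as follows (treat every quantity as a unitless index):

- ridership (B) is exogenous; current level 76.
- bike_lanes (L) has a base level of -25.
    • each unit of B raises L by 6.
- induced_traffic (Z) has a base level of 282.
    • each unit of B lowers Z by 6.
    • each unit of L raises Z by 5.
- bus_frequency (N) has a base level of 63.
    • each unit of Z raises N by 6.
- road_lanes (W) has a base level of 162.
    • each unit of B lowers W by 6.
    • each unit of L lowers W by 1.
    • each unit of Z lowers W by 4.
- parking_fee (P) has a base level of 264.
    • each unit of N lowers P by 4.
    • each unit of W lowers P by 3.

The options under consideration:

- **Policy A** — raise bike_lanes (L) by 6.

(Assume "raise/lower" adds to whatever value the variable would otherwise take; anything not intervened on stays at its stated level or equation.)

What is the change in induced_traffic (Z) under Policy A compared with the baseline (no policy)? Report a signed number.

30

Baseline:
  B = 76
  L = -25 + 6·76 = 431
  Z = 282 − 6·76 + 5·431 = 1981
Policy A (L + 6):
  B = 76
  L = -25 + 6·76 (+6 from intervention) = 437
  Z = 282 − 6·76 + 5·437 = 2011
Change in Z: 2011 − 1981 = 30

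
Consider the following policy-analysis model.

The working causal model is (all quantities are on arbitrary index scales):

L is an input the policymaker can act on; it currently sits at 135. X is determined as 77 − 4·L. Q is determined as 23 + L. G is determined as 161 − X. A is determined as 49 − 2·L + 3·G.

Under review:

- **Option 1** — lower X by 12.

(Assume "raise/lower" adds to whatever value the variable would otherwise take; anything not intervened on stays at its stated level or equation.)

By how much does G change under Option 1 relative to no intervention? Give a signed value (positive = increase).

12

Baseline:
  L = 135
  X = 77 − 4·135 = -463
  G = 161 − (-463) = 624
Option 1 (X − 12):
  L = 135
  X = 77 − 4·135 (−12 from intervention) = -475
  G = 161 − (-475) = 636
Change in G: 636 − 624 = 12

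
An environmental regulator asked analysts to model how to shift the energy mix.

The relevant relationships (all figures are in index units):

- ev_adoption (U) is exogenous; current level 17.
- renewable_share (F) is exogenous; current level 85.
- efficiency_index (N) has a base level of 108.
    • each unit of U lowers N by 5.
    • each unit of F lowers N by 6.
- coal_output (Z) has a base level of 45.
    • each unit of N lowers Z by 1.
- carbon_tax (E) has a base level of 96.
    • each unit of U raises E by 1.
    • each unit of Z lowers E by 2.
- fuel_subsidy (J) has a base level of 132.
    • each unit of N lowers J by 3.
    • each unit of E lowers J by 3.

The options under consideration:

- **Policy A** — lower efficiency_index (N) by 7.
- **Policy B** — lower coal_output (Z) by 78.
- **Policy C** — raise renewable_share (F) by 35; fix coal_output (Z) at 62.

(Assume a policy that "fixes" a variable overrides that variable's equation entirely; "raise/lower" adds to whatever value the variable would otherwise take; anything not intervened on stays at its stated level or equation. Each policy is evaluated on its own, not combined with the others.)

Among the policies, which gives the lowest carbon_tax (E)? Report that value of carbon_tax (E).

Policy A (N − 7):
  U = 17
  F = 85
  N = 108 − 5·17 − 6·85 (−7 from intervention) = -494
  Z = 45 − (-494) = 539
  E = 96 + 17 − 2·539 = -965
Policy B (Z − 78):
  U = 17
  F = 85
  N = 108 − 5·17 − 6·85 = -487
  Z = 45 − (-487) (−78 from intervention) = 454
  E = 96 + 17 − 2·454 = -795
Policy C (F + 35, Z := 62):
  U = 17
  F = 85 + 35 = 120
  N = 108 − 5·17 − 6·120 = -697
  Z = 62
  E = 96 + 17 − 2·62 = -11
Comparing — Policy A: E=-965, Policy B: E=-795, Policy C: E=-11. Lowest is -965 (Policy A).

-965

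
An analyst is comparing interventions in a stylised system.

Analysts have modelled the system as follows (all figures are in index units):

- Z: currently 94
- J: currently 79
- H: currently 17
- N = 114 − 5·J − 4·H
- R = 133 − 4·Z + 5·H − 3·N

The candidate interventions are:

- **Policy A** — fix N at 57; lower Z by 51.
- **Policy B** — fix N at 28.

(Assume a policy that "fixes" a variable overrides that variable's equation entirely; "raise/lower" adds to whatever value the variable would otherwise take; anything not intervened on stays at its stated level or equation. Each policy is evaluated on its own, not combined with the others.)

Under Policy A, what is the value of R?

Policy A (N := 57, Z − 51):
  Z = 94 − 51 = 43
  J = 79
  H = 17
  N = 57
  R = 133 − 4·43 + 5·17 − 3·57 = -125

-125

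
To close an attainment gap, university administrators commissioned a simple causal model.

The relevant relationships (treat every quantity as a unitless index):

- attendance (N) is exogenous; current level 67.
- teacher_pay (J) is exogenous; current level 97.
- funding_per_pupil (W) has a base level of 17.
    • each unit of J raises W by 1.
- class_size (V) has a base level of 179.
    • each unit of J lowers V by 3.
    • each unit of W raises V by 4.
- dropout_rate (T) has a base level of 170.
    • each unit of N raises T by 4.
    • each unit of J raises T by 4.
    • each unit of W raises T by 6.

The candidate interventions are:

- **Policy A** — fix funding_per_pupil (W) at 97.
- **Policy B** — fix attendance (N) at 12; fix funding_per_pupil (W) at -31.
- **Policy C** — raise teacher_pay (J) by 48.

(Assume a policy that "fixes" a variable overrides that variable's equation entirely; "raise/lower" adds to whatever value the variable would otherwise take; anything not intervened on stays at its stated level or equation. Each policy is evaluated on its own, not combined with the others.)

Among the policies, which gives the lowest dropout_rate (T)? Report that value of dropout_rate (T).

Policy A (W := 97):
  N = 67
  J = 97
  W = 97
  T = 170 + 4·67 + 4·97 + 6·97 = 1408
Policy B (N := 12, W := -31):
  N = 12
  J = 97
  W = -31
  T = 170 + 4·12 + 4·97 + 6·(-31) = 420
Policy C (J + 48):
  N = 67
  J = 97 + 48 = 145
  W = 17 + 145 = 162
  T = 170 + 4·67 + 4·145 + 6·162 = 1990
Comparing — Policy A: T=1408, Policy B: T=420, Policy C: T=1990. Lowest is 420 (Policy B).

420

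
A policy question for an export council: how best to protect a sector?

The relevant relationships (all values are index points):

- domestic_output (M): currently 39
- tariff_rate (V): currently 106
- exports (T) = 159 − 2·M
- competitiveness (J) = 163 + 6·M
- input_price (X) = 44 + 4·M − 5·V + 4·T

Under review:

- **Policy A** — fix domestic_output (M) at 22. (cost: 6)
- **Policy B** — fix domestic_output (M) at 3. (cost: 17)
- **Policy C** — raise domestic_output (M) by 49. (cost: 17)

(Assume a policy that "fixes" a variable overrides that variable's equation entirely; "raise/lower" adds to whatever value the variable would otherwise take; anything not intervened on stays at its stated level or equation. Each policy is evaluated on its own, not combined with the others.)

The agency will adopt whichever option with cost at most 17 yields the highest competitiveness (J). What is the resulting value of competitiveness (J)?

691

Policy A (M := 22):
  M = 22
  J = 163 + 6·22 = 295
Policy B (M := 3):
  M = 3
  J = 163 + 6·3 = 181
Policy C (M + 49):
  M = 39 + 49 = 88
  J = 163 + 6·88 = 691
Comparing — Policy A: J=295, Policy B: J=181, Policy C: J=691. Highest is 691 (Policy C).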